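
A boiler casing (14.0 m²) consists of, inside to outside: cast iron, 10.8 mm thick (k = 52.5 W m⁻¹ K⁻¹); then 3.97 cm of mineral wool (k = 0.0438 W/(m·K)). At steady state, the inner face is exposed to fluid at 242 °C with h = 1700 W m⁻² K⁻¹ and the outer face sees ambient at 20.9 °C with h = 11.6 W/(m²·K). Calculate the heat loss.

Q = 3120 W

Resistance network (inner→outer):
  R_conv,in = 1/(hA) = 1/(1700·14.0) = 4.202×10^-5 K/W
  R_cast iron = L/(kA) = 0.0108/(52.5·14.0) = 1.469×10^-5 K/W
  R_mineral wool = L/(kA) = 0.0397/(0.0438·14.0) = 0.06474 K/W
  R_conv,out = 1/(hA) = 1/(11.6·14.0) = 0.006158 K/W
ΣR = 4.202×10^-5 + 1.469×10^-5 + 0.06474 + 0.006158 = 0.07095 K/W
Q = ΔT/ΣR = (242 °C − 20.9 °C)/0.07095 = 3120 W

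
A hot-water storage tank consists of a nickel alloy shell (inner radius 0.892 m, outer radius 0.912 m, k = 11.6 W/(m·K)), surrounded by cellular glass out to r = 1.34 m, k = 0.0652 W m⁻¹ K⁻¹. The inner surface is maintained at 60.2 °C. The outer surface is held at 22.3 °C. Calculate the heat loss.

Series thermal resistances, inner to outer:
  R_nickel alloy = (1/0.892 − 1/0.912)/(4πk) = 0.02459/(4π·11.6) = 1.687×10^-4 K/W
  R_cellular glass = (1/0.912 − 1/1.34)/(4πk) = 0.3502/(4π·0.0652) = 0.4275 K/W
ΣR = 1.687×10^-4 + 0.4275 = 0.4277 K/W
Q = ΔT/ΣR = (60.2 °C − 22.3 °C)/0.4277 = 88.6 W

Q = 88.6 W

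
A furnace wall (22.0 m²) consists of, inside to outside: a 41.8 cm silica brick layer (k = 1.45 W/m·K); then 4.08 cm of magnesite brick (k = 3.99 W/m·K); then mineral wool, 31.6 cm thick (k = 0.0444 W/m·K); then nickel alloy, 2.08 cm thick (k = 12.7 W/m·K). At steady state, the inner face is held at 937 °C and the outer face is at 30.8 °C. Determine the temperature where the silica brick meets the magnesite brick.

Treat each layer as a resistance in series:
  R_silica brick = L/(kA) = 0.418/(1.45·22.0) = 0.01310 K/W
  R_magnesite brick = L/(kA) = 0.0408/(3.99·22.0) = 4.648×10^-4 K/W
  R_mineral wool = L/(kA) = 0.316/(0.0444·22.0) = 0.3235 K/W
  R_nickel alloy = L/(kA) = 0.0208/(12.7·22.0) = 7.445×10^-5 K/W
ΣR = 0.01310 + 4.648×10^-4 + 0.3235 + 7.445×10^-5 = 0.3371 K/W
Q = ΔT/ΣR = (937 °C − 30.8 °C)/0.3371 = 2688 W
From the inner boundary to the silica brick/magnesite brick interface, ΣR_partial = 0.01310 K/W.
T_interface = T_in − Q·ΣR_partial = 937 °C − (2688)(0.01310) = 902 °C

T = 902 °C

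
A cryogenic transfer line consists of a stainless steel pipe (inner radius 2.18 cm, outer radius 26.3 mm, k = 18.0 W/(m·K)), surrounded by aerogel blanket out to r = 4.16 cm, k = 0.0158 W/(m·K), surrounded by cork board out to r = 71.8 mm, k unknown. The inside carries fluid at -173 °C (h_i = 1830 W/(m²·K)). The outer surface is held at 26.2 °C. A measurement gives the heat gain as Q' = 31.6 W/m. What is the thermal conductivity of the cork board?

k = 0.0517 W/m·K

ΣR = ΔT/Q' = |-173 − 26.2|/31.6 = 6.304 m·K/W
Known resistances:
  R'_conv,in = 1/(2πr h) = 1/(2π·0.0218·1830) = 0.003989 m·K/W
  R'_stainless steel = ln(0.0263/0.0218)/(2πk) = 0.1877/(2π·18.0) = 0.001659 m·K/W
  R'_aerogel blanket = ln(0.0416/0.0263)/(2πk) = 0.4585/(2π·0.0158) = 4.619 m·K/W
R_cork board = ΣR − ΣR_known = 6.304 − 4.625 = 1.679 m·K/W
ln(r₂/r₁)/(2πk) = 1.679 ⇒ k = 0.5458/(2π·1.679) = 0.0517 W/m·K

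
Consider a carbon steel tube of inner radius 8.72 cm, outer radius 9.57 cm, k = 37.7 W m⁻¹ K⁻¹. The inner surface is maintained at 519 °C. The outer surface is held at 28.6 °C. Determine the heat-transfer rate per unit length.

Q' = 1250 kW/m

Q' = 2πk·ΔT/ln(r₂/r₁) = 2π × 37.7 × 490.4 / ln(0.0957/0.0872) = 1.25×10^6 W/m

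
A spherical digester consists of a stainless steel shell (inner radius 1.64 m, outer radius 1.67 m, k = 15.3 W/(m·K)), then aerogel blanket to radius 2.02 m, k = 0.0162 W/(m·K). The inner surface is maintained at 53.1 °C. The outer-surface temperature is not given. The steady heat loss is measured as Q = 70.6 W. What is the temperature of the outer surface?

Sum the resistances:
  R_stainless steel = (1/1.64 − 1/1.67)/(4πk) = 0.01095/(4π·15.3) = 5.697×10^-5 K/W
  R_aerogel blanket = (1/1.67 − 1/2.02)/(4πk) = 0.1038/(4π·0.0162) = 0.5097 K/W
ΣR = 0.5097 K/W
ΔT = Q·ΣR = 70.6 × 0.5097 = 35.98 K
Heat flows outward, so T_out = T_in − ΔT = 53.1 − 35.98 = 17.1 °C

T_out = 17.1 °C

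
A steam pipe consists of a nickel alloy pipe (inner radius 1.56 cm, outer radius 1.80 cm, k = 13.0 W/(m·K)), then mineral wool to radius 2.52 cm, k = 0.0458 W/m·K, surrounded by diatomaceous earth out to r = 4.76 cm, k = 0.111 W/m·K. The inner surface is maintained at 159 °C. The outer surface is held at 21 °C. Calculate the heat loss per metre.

Q' = 66.3 W/m

Resistance network (inner→outer):
  R'_nickel alloy = ln(0.0180/0.0156)/(2πk) = 0.1431/(2π·13.0) = 0.001752 m·K/W
  R'_mineral wool = ln(0.0252/0.0180)/(2πk) = 0.3365/(2π·0.0458) = 1.169 m·K/W
  R'_diatomaceous earth = ln(0.0476/0.0252)/(2πk) = 0.6360/(2π·0.111) = 0.9119 m·K/W
ΣR = 0.001752 + 1.169 + 0.9119 = 2.083 m·K/W
Q' = ΔT/ΣR = (159 °C − 21 °C)/2.083 = 66.3 W/m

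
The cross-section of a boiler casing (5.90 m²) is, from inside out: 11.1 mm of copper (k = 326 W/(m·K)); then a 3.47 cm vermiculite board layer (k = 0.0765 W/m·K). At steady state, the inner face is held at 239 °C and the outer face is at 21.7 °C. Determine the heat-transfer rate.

Q = 2830 W

Treat each layer as a resistance in series:
  R_copper = L/(kA) = 0.0111/(326·5.90) = 5.771×10^-6 K/W
  R_vermiculite board = L/(kA) = 0.0347/(0.0765·5.90) = 0.07688 K/W
ΣR = 5.771×10^-6 + 0.07688 = 0.07689 K/W
Q = ΔT/ΣR = (239 °C − 21.7 °C)/0.07689 = 2830 W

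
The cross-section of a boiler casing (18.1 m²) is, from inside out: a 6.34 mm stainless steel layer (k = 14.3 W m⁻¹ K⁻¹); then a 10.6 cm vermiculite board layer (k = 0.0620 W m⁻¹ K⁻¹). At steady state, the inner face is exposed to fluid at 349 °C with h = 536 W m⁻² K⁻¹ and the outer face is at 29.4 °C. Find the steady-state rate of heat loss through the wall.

Q = 3.38 kW

Resistance network (inner→outer):
  R_conv,in = 1/(hA) = 1/(536·18.1) = 1.031×10^-4 K/W
  R_stainless steel = L/(kA) = 0.00634/(14.3·18.1) = 2.449×10^-5 K/W
  R_vermiculite board = L/(kA) = 0.106/(0.0620·18.1) = 0.09446 K/W
ΣR = 1.031×10^-4 + 2.449×10^-5 + 0.09446 = 0.09459 K/W
Q = ΔT/ΣR = (349 °C − 29.4 °C)/0.09459 = 3380 W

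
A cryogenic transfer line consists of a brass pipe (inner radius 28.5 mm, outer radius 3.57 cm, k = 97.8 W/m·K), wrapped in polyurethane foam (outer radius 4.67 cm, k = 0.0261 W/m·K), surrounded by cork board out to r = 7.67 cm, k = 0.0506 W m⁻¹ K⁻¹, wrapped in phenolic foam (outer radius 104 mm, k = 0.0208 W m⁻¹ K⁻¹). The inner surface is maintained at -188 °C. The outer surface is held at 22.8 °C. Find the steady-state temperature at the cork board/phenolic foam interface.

Resistance network (inner→outer):
  R'_brass = ln(0.0357/0.0285)/(2πk) = 0.2252/(2π·97.8) = 3.666×10^-4 m·K/W
  R'_polyurethane foam = ln(0.0467/0.0357)/(2πk) = 0.2686/(2π·0.0261) = 1.638 m·K/W
  R'_cork board = ln(0.0767/0.0467)/(2πk) = 0.4962/(2π·0.0506) = 1.561 m·K/W
  R'_phenolic foam = ln(0.104/0.0767)/(2πk) = 0.3045/(2π·0.0208) = 2.330 m·K/W
ΣR = 3.666×10^-4 + 1.638 + 1.561 + 2.330 = 5.529 m·K/W
Q' = ΔT/ΣR = (-188 °C − 22.8 °C)/5.529 = -38.13 W/m
From the inner boundary to the cork board/phenolic foam interface, ΣR_partial = 3.199 m·K/W.
T_interface = T_in − Q'·ΣR_partial = -188 °C − (-38.13)(3.199) = -66.0 °C

T = -66.0 °C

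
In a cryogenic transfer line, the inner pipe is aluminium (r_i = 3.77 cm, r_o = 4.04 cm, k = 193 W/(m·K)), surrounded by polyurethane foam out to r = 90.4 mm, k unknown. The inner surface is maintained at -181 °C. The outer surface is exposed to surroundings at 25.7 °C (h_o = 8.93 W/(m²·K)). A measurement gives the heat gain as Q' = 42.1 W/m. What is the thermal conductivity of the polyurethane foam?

ΣR = ΔT/Q' = |-181 − 25.7|/42.1 = 4.910 m·K/W
Known resistances:
  R'_aluminium = ln(0.0404/0.0377)/(2πk) = 0.06917/(2π·193) = 5.704×10^-5 m·K/W
  R'_conv,out = 1/(2πr h) = 1/(2π·0.0904·8.93) = 0.1972 m·K/W
R_polyurethane foam = ΣR − ΣR_known = 4.910 − 0.1973 = 4.713 m·K/W
ln(r₂/r₁)/(2πk) = 4.713 ⇒ k = 0.8054/(2π·4.713) = 0.0272 W/m·K

k = 0.0272 W/m·K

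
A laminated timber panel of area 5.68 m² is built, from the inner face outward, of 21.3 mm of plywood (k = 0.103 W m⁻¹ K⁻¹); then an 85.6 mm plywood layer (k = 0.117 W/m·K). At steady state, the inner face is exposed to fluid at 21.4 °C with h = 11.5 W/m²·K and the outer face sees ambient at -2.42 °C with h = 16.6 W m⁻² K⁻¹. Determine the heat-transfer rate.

Q = 125 W

Resistance network (inner→outer):
  R_conv,in = 1/(hA) = 1/(11.5·5.68) = 0.01531 K/W
  R_plywood = L/(kA) = 0.0213/(0.103·5.68) = 0.03641 K/W
  R_plywood = L/(kA) = 0.0856/(0.117·5.68) = 0.1288 K/W
  R_conv,out = 1/(hA) = 1/(16.6·5.68) = 0.01061 K/W
ΣR = 0.01531 + 0.03641 + 0.1288 + 0.01061 = 0.1911 K/W
Q = ΔT/ΣR = (21.4 °C − -2.42 °C)/0.1911 = 125 W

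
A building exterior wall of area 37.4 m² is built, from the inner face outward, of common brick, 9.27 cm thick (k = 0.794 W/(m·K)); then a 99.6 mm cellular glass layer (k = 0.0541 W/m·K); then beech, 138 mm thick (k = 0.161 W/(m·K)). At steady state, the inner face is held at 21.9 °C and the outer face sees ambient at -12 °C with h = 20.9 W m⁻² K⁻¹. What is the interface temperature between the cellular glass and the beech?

T = -1.28 °C

Resistance network (inner→outer):
  R_common brick = L/(kA) = 0.0927/(0.794·37.4) = 0.003122 K/W
  R_cellular glass = L/(kA) = 0.0996/(0.0541·37.4) = 0.04923 K/W
  R_beech = L/(kA) = 0.138/(0.161·37.4) = 0.02292 K/W
  R_conv,out = 1/(hA) = 1/(20.9·37.4) = 0.001279 K/W
ΣR = 0.003122 + 0.04923 + 0.02292 + 0.001279 = 0.07655 K/W
Q = ΔT/ΣR = (21.9 °C − -12 °C)/0.07655 = 442.8 W
From the inner boundary to the cellular glass/beech interface, ΣR_partial = 0.05235 K/W.
T_interface = T_in − Q·ΣR_partial = 21.9 °C − (442.8)(0.05235) = -1.28 °C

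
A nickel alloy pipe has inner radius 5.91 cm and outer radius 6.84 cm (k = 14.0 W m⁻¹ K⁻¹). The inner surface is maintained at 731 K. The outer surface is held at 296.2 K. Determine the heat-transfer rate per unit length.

Q' = 262 kW/m

Q' = 2πk·ΔT/ln(r₂/r₁) = 2π × 14.0 × 434.8 / ln(0.0684/0.0591) = 2.62×10^5 W/m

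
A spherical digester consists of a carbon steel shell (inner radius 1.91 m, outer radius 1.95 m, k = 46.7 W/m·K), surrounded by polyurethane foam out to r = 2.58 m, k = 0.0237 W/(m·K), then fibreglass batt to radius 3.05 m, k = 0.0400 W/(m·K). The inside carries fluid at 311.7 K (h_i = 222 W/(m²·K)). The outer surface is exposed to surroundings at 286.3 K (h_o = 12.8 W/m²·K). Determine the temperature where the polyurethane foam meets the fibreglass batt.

T = 291.9 K

Treat each layer as a resistance in series:
  R_conv,in = 1/(4πr²h) = 1/(4π·1.91²·222) = 9.826×10^-5 K/W
  R_carbon steel = (1/1.91 − 1/1.95)/(4πk) = 0.01074/(4π·46.7) = 1.830×10^-5 K/W
  R_polyurethane foam = (1/1.95 − 1/2.58)/(4πk) = 0.1252/(4π·0.0237) = 0.4205 K/W
  R_fibreglass batt = (1/2.58 − 1/3.05)/(4πk) = 0.05973/(4π·0.0400) = 0.1188 K/W
  R_conv,out = 1/(4πr²h) = 1/(4π·3.05²·12.8) = 6.683×10^-4 K/W
ΣR = 9.826×10^-5 + 1.830×10^-5 + 0.4205 + 0.1188 + 6.683×10^-4 = 0.5401 K/W
Q = ΔT/ΣR = (311.7 K − 286.3 K)/0.5401 = 47.03 W
From the inner boundary to the polyurethane foam/fibreglass batt interface, ΣR_partial = 0.4206 K/W.
T_interface = T_in − Q·ΣR_partial = 311.7 K − (47.03)(0.4206) = 291.9 K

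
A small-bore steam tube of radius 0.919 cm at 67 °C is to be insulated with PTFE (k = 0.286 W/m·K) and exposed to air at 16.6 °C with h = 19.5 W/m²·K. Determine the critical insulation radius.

For a cylinder, r_cr = k_ins/h = 0.286/19.5 = 0.0147 m = 1.47 cm

r_cr = 1.47 cm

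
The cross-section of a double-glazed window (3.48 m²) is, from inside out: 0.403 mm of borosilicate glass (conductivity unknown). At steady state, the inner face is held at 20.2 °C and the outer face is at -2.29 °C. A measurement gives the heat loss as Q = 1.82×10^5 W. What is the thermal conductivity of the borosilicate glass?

ΣR = ΔT/Q = |20.2 − -2.29|/1.82×10^5 = 1.236×10^-4 K/W
L/(kA) = 1.236×10^-4 ⇒ k = 4.03×10^-4/(1.236×10^-4·3.48) = 0.937 W/m·K

k = 0.937 W/m·K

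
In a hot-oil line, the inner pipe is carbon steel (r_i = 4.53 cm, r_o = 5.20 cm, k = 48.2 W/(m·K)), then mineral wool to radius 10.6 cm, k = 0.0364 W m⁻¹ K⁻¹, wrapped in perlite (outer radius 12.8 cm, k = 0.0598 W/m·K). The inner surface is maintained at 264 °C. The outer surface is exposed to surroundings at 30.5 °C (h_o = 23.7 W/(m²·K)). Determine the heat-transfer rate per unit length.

Series thermal resistances, inner to outer:
  R'_carbon steel = ln(0.0520/0.0453)/(2πk) = 0.1379/(2π·48.2) = 4.555×10^-4 m·K/W
  R'_mineral wool = ln(0.106/0.0520)/(2πk) = 0.7122/(2π·0.0364) = 3.114 m·K/W
  R'_perlite = ln(0.128/0.106)/(2πk) = 0.1886/(2π·0.0598) = 0.5019 m·K/W
  R'_conv,out = 1/(2πr h) = 1/(2π·0.128·23.7) = 0.05246 m·K/W
ΣR = 4.555×10^-4 + 3.114 + 0.5019 + 0.05246 = 3.669 m·K/W
Q' = ΔT/ΣR = (264 °C − 30.5 °C)/3.669 = 63.6 W/m

Q' = 63.6 W/m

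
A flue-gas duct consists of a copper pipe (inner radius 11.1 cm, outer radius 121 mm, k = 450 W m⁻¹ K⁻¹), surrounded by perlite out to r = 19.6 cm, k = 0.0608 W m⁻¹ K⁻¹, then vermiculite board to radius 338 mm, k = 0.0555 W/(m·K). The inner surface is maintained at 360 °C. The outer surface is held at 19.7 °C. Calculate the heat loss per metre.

Q' = 120 W/m

Resistance network (inner→outer):
  R'_copper = ln(0.121/0.111)/(2πk) = 0.08626/(2π·450) = 3.051×10^-5 m·K/W
  R'_perlite = ln(0.196/0.121)/(2πk) = 0.4823/(2π·0.0608) = 1.263 m·K/W
  R'_vermiculite board = ln(0.338/0.196)/(2πk) = 0.5449/(2π·0.0555) = 1.563 m·K/W
ΣR = 3.051×10^-5 + 1.263 + 1.563 = 2.826 m·K/W
Q' = ΔT/ΣR = (360 °C − 19.7 °C)/2.826 = 120 W/m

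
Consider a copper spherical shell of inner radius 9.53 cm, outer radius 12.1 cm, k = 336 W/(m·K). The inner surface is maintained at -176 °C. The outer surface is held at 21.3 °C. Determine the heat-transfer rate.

Q = 4πk·ΔT/(1/r₁ − 1/r₂) = 4π × 336 × 197.3 / (1/0.0953 − 1/0.121) = 3.74×10^5 W

Q = 3.74×10^5 W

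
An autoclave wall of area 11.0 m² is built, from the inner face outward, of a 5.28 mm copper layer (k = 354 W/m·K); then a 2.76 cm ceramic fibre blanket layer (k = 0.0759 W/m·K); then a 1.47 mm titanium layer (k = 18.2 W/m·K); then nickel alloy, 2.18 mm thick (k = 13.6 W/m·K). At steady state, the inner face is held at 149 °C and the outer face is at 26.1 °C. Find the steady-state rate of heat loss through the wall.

Series thermal resistances, inner to outer:
  R_copper = L/(kA) = 0.00528/(354·11.0) = 1.356×10^-6 K/W
  R_ceramic fibre blanket = L/(kA) = 0.0276/(0.0759·11.0) = 0.03306 K/W
  R_titanium = L/(kA) = 0.00147/(18.2·11.0) = 7.343×10^-6 K/W
  R_nickel alloy = L/(kA) = 0.00218/(13.6·11.0) = 1.457×10^-5 K/W
ΣR = 1.356×10^-6 + 0.03306 + 7.343×10^-6 + 1.457×10^-5 = 0.03308 K/W
Q = ΔT/ΣR = (149 °C − 26.1 °C)/0.03308 = 3720 W

Q = 3.72 kW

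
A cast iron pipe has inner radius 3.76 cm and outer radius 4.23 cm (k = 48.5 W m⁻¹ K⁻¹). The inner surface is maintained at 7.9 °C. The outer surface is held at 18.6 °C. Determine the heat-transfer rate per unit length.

Q' = 27.7 kW/m

Q' = 2πk·ΔT/ln(r₂/r₁) = 2π × 48.5 × 10.7 / ln(0.0423/0.0376) = 27700 W/m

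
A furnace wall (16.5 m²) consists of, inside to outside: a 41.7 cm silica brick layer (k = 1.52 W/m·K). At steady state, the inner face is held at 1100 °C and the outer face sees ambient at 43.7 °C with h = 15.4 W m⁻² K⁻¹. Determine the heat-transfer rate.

Series thermal resistances, inner to outer:
  R_silica brick = L/(kA) = 0.417/(1.52·16.5) = 0.01663 K/W
  R_conv,out = 1/(hA) = 1/(15.4·16.5) = 0.003935 K/W
ΣR = 0.01663 + 0.003935 = 0.02056 K/W
Q = ΔT/ΣR = (1100 °C − 43.7 °C)/0.02056 = 51400 W

Q = 51.4 kW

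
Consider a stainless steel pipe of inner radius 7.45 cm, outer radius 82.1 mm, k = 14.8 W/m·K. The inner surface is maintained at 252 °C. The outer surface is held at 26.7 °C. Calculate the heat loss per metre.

Q' = 216 kW/m

Q' = 2πk·ΔT/ln(r₂/r₁) = 2π × 14.8 × 225.3 / ln(0.0821/0.0745) = 2.16×10^5 W/m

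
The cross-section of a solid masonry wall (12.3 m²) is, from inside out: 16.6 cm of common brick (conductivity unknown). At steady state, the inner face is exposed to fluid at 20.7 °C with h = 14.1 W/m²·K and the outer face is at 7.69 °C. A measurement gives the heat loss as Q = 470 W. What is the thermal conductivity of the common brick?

ΣR = ΔT/Q = |20.7 − 7.69|/470 = 0.02768 K/W
Known resistances:
  R_conv,in = 1/(hA) = 1/(14.1·12.3) = 0.005766 K/W
R_common brick = ΣR − ΣR_known = 0.02768 − 0.005766 = 0.02191 K/W
L/(kA) = 0.02191 ⇒ k = 0.166/(0.02191·12.3) = 0.616 W/m·K

k = 0.616 W/m·K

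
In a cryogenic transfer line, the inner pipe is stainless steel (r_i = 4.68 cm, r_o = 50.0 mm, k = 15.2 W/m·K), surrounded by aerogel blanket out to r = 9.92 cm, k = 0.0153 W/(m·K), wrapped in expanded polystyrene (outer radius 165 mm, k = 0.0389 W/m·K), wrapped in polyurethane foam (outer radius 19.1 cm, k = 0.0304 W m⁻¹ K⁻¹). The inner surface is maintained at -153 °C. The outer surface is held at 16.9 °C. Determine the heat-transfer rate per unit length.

Q' = 17.0 W/m

Series thermal resistances, inner to outer:
  R'_stainless steel = ln(0.0500/0.0468)/(2πk) = 0.06614/(2π·15.2) = 6.925×10^-4 m·K/W
  R'_aerogel blanket = ln(0.0992/0.0500)/(2πk) = 0.6851/(2π·0.0153) = 7.127 m·K/W
  R'_expanded polystyrene = ln(0.165/0.0992)/(2πk) = 0.5088/(2π·0.0389) = 2.082 m·K/W
  R'_polyurethane foam = ln(0.191/0.165)/(2πk) = 0.1463/(2π·0.0304) = 0.7661 m·K/W
ΣR = 6.925×10^-4 + 7.127 + 2.082 + 0.7661 = 9.976 m·K/W
Q' = ΔT/ΣR = (-153 °C − 16.9 °C)/9.976 = -17.0 W/m
(Negative Q' ⇒ heat flows inward; heat gain = 17.0 W/m.)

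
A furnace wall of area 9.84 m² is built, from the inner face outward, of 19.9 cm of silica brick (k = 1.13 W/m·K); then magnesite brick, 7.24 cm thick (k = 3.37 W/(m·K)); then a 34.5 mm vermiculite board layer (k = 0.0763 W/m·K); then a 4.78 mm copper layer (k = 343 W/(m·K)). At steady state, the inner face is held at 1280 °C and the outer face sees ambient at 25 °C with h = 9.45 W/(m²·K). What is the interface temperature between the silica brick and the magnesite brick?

T = 987 °C

Treat each layer as a resistance in series:
  R_silica brick = L/(kA) = 0.199/(1.13·9.84) = 0.01790 K/W
  R_magnesite brick = L/(kA) = 0.0724/(3.37·9.84) = 0.002183 K/W
  R_vermiculite board = L/(kA) = 0.0345/(0.0763·9.84) = 0.04595 K/W
  R_copper = L/(kA) = 0.00478/(343·9.84) = 1.416×10^-6 K/W
  R_conv,out = 1/(hA) = 1/(9.45·9.84) = 0.01075 K/W
ΣR = 0.01790 + 0.002183 + 0.04595 + 1.416×10^-6 + 0.01075 = 0.07678 K/W
Q = ΔT/ΣR = (1280 °C − 25 °C)/0.07678 = 16350 W
From the inner boundary to the silica brick/magnesite brick interface, ΣR_partial = 0.01790 K/W.
T_interface = T_in − Q·ΣR_partial = 1280 °C − (16350)(0.01790) = 987 °C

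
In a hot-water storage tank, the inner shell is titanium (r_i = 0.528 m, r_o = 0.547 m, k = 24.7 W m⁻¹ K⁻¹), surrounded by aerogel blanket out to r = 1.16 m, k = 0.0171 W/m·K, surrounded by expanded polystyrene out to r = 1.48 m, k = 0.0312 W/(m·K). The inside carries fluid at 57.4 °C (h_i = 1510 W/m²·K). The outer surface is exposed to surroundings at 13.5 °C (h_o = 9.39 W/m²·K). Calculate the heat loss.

Q = 8.82 W

Series thermal resistances, inner to outer:
  R_conv,in = 1/(4πr²h) = 1/(4π·0.528²·1510) = 1.890×10^-4 K/W
  R_titanium = (1/0.528 − 1/0.547)/(4πk) = 0.06579/(4π·24.7) = 2.119×10^-4 K/W
  R_aerogel blanket = (1/0.547 − 1/1.16)/(4πk) = 0.9661/(4π·0.0171) = 4.496 K/W
  R_expanded polystyrene = (1/1.16 − 1/1.48)/(4πk) = 0.1864/(4π·0.0312) = 0.4754 K/W
  R_conv,out = 1/(4πr²h) = 1/(4π·1.48²·9.39) = 0.003869 K/W
ΣR = 1.890×10^-4 + 2.119×10^-4 + 4.496 + 0.4754 + 0.003869 = 4.976 K/W
Q = ΔT/ΣR = (57.4 °C − 13.5 °C)/4.976 = 8.82 W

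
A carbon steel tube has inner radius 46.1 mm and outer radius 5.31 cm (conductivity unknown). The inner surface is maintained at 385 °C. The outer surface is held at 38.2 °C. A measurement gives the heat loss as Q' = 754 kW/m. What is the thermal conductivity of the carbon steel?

k = 48.9 W/m·K

ΣR = ΔT/Q' = |385 − 38.2|/7.54×10^5 = 4.599×10^-4 m·K/W
ln(r₂/r₁)/(2πk) = 4.599×10^-4 ⇒ k = 0.1414/(2π·4.599×10^-4) = 48.9 W/m·K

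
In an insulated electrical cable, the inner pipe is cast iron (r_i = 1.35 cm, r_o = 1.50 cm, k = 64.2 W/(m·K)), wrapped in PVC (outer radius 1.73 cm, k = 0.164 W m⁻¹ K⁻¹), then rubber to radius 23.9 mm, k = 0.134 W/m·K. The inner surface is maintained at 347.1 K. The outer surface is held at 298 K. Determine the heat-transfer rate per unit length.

Q' = 94.0 W/m

Series thermal resistances, inner to outer:
  R'_cast iron = ln(0.0150/0.0135)/(2πk) = 0.1054/(2π·64.2) = 2.612×10^-4 m·K/W
  R'_PVC = ln(0.0173/0.0150)/(2πk) = 0.1427/(2π·0.164) = 0.1384 m·K/W
  R'_rubber = ln(0.0239/0.0173)/(2πk) = 0.3232/(2π·0.134) = 0.3838 m·K/W
ΣR = 2.612×10^-4 + 0.1384 + 0.3838 = 0.5225 m·K/W
Q' = ΔT/ΣR = (347.1 K − 298 K)/0.5225 = 94.0 W/m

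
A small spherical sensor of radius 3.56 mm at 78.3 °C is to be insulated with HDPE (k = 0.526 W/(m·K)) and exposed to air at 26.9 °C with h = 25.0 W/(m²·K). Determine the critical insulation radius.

For a sphere, r_cr = 2k_ins/h = 2·0.526/25.0 = 0.0421 m = 4.21 cm

r_cr = 4.21 cm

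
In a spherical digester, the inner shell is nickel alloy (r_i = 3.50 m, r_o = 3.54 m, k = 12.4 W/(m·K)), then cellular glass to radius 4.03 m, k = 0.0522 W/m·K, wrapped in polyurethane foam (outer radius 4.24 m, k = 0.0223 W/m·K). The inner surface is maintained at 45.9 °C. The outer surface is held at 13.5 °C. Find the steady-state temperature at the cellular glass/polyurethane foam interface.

T = 28.3 °C

Treat each layer as a resistance in series:
  R_nickel alloy = (1/3.50 − 1/3.54)/(4πk) = 0.003228/(4π·12.4) = 2.072×10^-5 K/W
  R_cellular glass = (1/3.54 − 1/4.03)/(4πk) = 0.03435/(4π·0.0522) = 0.05236 K/W
  R_polyurethane foam = (1/4.03 − 1/4.24)/(4πk) = 0.01229/(4π·0.0223) = 0.04386 K/W
ΣR = 2.072×10^-5 + 0.05236 + 0.04386 = 0.09624 K/W
Q = ΔT/ΣR = (45.9 °C − 13.5 °C)/0.09624 = 336.7 W
From the inner boundary to the cellular glass/polyurethane foam interface, ΣR_partial = 0.05238 K/W.
T_interface = T_in − Q·ΣR_partial = 45.9 °C − (336.7)(0.05238) = 28.3 °C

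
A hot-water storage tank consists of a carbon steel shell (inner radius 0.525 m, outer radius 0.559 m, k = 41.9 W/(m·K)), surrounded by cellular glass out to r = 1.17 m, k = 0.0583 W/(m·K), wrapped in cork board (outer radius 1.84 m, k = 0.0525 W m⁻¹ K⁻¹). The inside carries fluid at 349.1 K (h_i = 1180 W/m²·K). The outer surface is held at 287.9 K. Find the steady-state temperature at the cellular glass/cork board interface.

T = 304.4 K

Treat each layer as a resistance in series:
  R_conv,in = 1/(4πr²h) = 1/(4π·0.525²·1180) = 2.447×10^-4 K/W
  R_carbon steel = (1/0.525 − 1/0.559)/(4πk) = 0.1159/(4π·41.9) = 2.200×10^-4 K/W
  R_cellular glass = (1/0.559 − 1/1.17)/(4πk) = 0.9342/(4π·0.0583) = 1.275 K/W
  R_cork board = (1/1.17 − 1/1.84)/(4πk) = 0.3112/(4π·0.0525) = 0.4717 K/W
ΣR = 2.447×10^-4 + 2.200×10^-4 + 1.275 + 0.4717 = 1.747 K/W
Q = ΔT/ΣR = (349.1 K − 287.9 K)/1.747 = 35.03 W
From the inner boundary to the cellular glass/cork board interface, ΣR_partial = 1.275 K/W.
T_interface = T_in − Q·ΣR_partial = 349.1 K − (35.03)(1.275) = 304.4 K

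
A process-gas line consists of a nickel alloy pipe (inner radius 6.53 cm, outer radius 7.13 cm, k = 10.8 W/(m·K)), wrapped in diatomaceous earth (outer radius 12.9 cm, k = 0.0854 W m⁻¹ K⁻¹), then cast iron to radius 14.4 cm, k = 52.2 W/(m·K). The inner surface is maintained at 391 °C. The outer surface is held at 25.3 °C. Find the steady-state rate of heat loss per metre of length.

Series thermal resistances, inner to outer:
  R'_nickel alloy = ln(0.0713/0.0653)/(2πk) = 0.08790/(2π·10.8) = 0.001295 m·K/W
  R'_diatomaceous earth = ln(0.129/0.0713)/(2πk) = 0.5929/(2π·0.0854) = 1.105 m·K/W
  R'_cast iron = ln(0.144/0.129)/(2πk) = 0.1100/(2π·52.2) = 3.354×10^-4 m·K/W
ΣR = 0.001295 + 1.105 + 3.354×10^-4 = 1.107 m·K/W
Q' = ΔT/ΣR = (391 °C − 25.3 °C)/1.107 = 330 W/m

Q' = 330 W/m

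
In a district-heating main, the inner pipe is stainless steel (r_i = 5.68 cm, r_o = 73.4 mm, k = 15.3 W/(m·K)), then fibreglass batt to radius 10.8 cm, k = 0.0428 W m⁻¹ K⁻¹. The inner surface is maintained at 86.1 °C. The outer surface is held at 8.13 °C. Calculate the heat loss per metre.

Treat each layer as a resistance in series:
  R'_stainless steel = ln(0.0734/0.0568)/(2πk) = 0.2564/(2π·15.3) = 0.002667 m·K/W
  R'_fibreglass batt = ln(0.108/0.0734)/(2πk) = 0.3862/(2π·0.0428) = 1.436 m·K/W
ΣR = 0.002667 + 1.436 = 1.439 m·K/W
Q' = ΔT/ΣR = (86.1 °C − 8.13 °C)/1.439 = 54.2 W/m

Q' = 54.2 W/m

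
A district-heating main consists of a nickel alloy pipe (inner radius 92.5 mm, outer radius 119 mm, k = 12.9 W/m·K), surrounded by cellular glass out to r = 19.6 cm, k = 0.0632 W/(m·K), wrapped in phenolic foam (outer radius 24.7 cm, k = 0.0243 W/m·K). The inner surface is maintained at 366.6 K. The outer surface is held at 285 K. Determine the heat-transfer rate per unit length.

Series thermal resistances, inner to outer:
  R'_nickel alloy = ln(0.119/0.0925)/(2πk) = 0.2519/(2π·12.9) = 0.003108 m·K/W
  R'_cellular glass = ln(0.196/0.119)/(2πk) = 0.4990/(2π·0.0632) = 1.257 m·K/W
  R'_phenolic foam = ln(0.247/0.196)/(2πk) = 0.2313/(2π·0.0243) = 1.515 m·K/W
ΣR = 0.003108 + 1.257 + 1.515 = 2.775 m·K/W
Q' = ΔT/ΣR = (366.6 K − 285 K)/2.775 = 29.4 W/m

Q' = 29.4 W/m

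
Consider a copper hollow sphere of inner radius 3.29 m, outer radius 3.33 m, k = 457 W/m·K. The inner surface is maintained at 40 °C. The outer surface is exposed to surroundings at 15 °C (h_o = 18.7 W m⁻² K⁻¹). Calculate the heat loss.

Q = 65.0 kW

Series thermal resistances, inner to outer:
  R_copper = (1/3.29 − 1/3.33)/(4πk) = 0.003651/(4π·457) = 6.358×10^-7 K/W
  R_conv,out = 1/(4πr²h) = 1/(4π·3.33²·18.7) = 3.838×10^-4 K/W
ΣR = 6.358×10^-7 + 3.838×10^-4 = 3.844×10^-4 K/W
Q = ΔT/ΣR = (40 °C − 15 °C)/3.844×10^-4 = 65000 W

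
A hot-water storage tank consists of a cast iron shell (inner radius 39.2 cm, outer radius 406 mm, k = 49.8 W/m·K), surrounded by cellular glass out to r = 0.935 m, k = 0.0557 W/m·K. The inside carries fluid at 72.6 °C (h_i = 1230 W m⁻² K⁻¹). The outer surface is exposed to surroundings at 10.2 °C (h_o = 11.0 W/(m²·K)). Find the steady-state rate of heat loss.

Q = 31.2 W

Resistance network (inner→outer):
  R_conv,in = 1/(4πr²h) = 1/(4π·0.392²·1230) = 4.210×10^-4 K/W
  R_cast iron = (1/0.392 − 1/0.406)/(4πk) = 0.08797/(4π·49.8) = 1.406×10^-4 K/W
  R_cellular glass = (1/0.406 − 1/0.935)/(4πk) = 1.394/(4π·0.0557) = 1.991 K/W
  R_conv,out = 1/(4πr²h) = 1/(4π·0.935²·11.0) = 0.008275 K/W
ΣR = 4.210×10^-4 + 1.406×10^-4 + 1.991 + 0.008275 = 2.000 K/W
Q = ΔT/ΣR = (72.6 °C − 10.2 °C)/2.000 = 31.2 W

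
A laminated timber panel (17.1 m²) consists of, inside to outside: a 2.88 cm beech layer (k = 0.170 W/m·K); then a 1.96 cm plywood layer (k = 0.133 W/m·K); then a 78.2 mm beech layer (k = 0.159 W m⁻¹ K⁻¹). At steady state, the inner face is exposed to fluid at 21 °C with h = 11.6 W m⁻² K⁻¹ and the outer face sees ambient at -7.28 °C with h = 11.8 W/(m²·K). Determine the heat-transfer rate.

Q = 494 W

Series thermal resistances, inner to outer:
  R_conv,in = 1/(hA) = 1/(11.6·17.1) = 0.005041 K/W
  R_beech = L/(kA) = 0.0288/(0.170·17.1) = 0.009907 K/W
  R_plywood = L/(kA) = 0.0196/(0.133·17.1) = 0.008618 K/W
  R_beech = L/(kA) = 0.0782/(0.159·17.1) = 0.02876 K/W
  R_conv,out = 1/(hA) = 1/(11.8·17.1) = 0.004956 K/W
ΣR = 0.005041 + 0.009907 + 0.008618 + 0.02876 + 0.004956 = 0.05728 K/W
Q = ΔT/ΣR = (21 °C − -7.28 °C)/0.05728 = 494 W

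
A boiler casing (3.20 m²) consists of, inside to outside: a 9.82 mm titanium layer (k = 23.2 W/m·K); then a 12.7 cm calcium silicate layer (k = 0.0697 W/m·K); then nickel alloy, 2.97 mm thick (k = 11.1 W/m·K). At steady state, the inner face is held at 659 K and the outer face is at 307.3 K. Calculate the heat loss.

Q = 617 W

Series thermal resistances, inner to outer:
  R_titanium = L/(kA) = 0.00982/(23.2·3.20) = 1.323×10^-4 K/W
  R_calcium silicate = L/(kA) = 0.127/(0.0697·3.20) = 0.5694 K/W
  R_nickel alloy = L/(kA) = 0.00297/(11.1·3.20) = 8.361×10^-5 K/W
ΣR = 1.323×10^-4 + 0.5694 + 8.361×10^-5 = 0.5696 K/W
Q = ΔT/ΣR = (659 K − 307.3 K)/0.5696 = 617 W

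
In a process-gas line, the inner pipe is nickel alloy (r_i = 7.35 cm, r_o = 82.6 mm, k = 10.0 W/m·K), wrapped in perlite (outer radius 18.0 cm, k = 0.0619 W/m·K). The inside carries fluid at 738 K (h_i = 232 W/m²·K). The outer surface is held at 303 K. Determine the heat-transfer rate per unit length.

Q' = 216 W/m

Series thermal resistances, inner to outer:
  R'_conv,in = 1/(2πr h) = 1/(2π·0.0735·232) = 0.009334 m·K/W
  R'_nickel alloy = ln(0.0826/0.0735)/(2πk) = 0.1167/(2π·10.0) = 0.001858 m·K/W
  R'_perlite = ln(0.180/0.0826)/(2πk) = 0.7789/(2π·0.0619) = 2.003 m·K/W
ΣR = 0.009334 + 0.001858 + 2.003 = 2.014 m·K/W
Q' = ΔT/ΣR = (738 K − 303 K)/2.014 = 216 W/m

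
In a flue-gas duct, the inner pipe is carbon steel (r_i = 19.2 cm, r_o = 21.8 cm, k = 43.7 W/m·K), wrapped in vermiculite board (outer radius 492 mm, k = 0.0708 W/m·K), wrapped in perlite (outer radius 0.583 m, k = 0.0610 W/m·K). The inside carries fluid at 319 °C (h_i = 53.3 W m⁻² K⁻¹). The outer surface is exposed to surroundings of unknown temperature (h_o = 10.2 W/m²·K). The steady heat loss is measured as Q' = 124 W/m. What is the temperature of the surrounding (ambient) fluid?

Sum the resistances:
  R'_conv,in = 1/(2πr h) = 1/(2π·0.192·53.3) = 0.01555 m·K/W
  R'_carbon steel = ln(0.218/0.192)/(2πk) = 0.1270/(2π·43.7) = 4.625×10^-4 m·K/W
  R'_vermiculite board = ln(0.492/0.218)/(2πk) = 0.8140/(2π·0.0708) = 1.830 m·K/W
  R'_perlite = ln(0.583/0.492)/(2πk) = 0.1697/(2π·0.0610) = 0.4428 m·K/W
  R'_conv,out = 1/(2πr h) = 1/(2π·0.583·10.2) = 0.02676 m·K/W
ΣR = 2.315 m·K/W
ΔT = Q'·ΣR = 124 × 2.315 = 287.1 K
Heat flows outward, so T_out = T_in − ΔT = 319 − 287.1 = 31.9 °C

T_out = 31.9 °C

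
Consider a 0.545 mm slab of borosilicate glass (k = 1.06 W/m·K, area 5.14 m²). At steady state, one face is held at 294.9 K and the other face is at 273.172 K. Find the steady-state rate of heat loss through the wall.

Q = 217 kW

Q = kA·ΔT/L = 1.06 × 5.14 × |294.9 K − 273.172 K| / 5.45×10^-4 = 2.17×10^5 W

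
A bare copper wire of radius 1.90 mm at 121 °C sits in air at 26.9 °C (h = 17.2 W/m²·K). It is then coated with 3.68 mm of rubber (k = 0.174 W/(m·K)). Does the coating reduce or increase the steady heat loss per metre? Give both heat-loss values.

Critical radius for a cylinder: r_cr = k/h = 0.0101 m = 1.01 cm.
Outer radius after coating: r₂ = 0.00190 + 0.00368 = 0.00558 m.
Since r₁ < r_cr and r₂ ≤ r_cr, the coating moves toward the maximum at r_cr — heat loss rises.
Bare: R = 1/(2πr₁h) = 4.870 m·K/W; Q = 94.1/4.870 = 19.3 W/m.
Coated: R = R_cond + R_conv = 2.644 m·K/W; Q = 94.1/2.644 = 35.6 W/m.

increases: 19.3 → 35.6 W/m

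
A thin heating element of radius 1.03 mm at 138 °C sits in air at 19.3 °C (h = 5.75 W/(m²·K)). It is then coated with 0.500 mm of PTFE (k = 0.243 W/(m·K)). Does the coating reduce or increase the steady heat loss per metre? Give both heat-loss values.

Critical radius for a cylinder: r_cr = k/h = 0.0423 m = 4.23 cm.
Outer radius after coating: r₂ = 0.00103 + 5.00×10^-4 = 0.001530 m.
Since r₁ < r_cr and r₂ ≤ r_cr, the coating moves toward the maximum at r_cr — heat loss rises.
Bare: R = 1/(2πr₁h) = 26.87 m·K/W; Q = 118.7/26.87 = 4.42 W/m.
Coated: R = R_cond + R_conv = 18.35 m·K/W; Q = 118.7/18.35 = 6.47 W/m.

increases: 4.42 → 6.47 W/m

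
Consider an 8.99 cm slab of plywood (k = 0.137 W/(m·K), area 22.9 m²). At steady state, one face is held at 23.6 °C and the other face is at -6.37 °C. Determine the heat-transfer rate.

Q = kA·ΔT/L = 0.137 × 22.9 × |23.6 °C − -6.37 °C| / 0.0899 = 1050 W

Q = 1050 W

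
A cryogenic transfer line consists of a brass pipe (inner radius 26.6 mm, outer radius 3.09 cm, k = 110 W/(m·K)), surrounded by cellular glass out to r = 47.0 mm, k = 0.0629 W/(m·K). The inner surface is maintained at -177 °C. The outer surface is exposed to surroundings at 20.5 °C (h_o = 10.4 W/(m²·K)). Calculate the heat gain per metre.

Treat each layer as a resistance in series:
  R'_brass = ln(0.0309/0.0266)/(2πk) = 0.1498/(2π·110) = 2.168×10^-4 m·K/W
  R'_cellular glass = ln(0.0470/0.0309)/(2πk) = 0.4194/(2π·0.0629) = 1.061 m·K/W
  R'_conv,out = 1/(2πr h) = 1/(2π·0.0470·10.4) = 0.3256 m·K/W
ΣR = 2.168×10^-4 + 1.061 + 0.3256 = 1.387 m·K/W
Q' = ΔT/ΣR = (-177 °C − 20.5 °C)/1.387 = -142 W/m
(Negative Q' ⇒ heat flows inward; heat gain = 142 W/m.)

Q' = 142 W/m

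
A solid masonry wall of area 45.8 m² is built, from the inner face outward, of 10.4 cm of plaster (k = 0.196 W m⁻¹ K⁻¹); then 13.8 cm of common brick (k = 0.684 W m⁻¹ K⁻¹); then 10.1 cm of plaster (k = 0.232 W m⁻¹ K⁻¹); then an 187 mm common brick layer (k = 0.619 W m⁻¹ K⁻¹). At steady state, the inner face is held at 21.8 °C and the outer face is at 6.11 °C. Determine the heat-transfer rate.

Q = 489 W

Resistance network (inner→outer):
  R_plaster = L/(kA) = 0.104/(0.196·45.8) = 0.01159 K/W
  R_common brick = L/(kA) = 0.138/(0.684·45.8) = 0.004405 K/W
  R_plaster = L/(kA) = 0.101/(0.232·45.8) = 0.009505 K/W
  R_common brick = L/(kA) = 0.187/(0.619·45.8) = 0.006596 K/W
ΣR = 0.01159 + 0.004405 + 0.009505 + 0.006596 = 0.03210 K/W
Q = ΔT/ΣR = (21.8 °C − 6.11 °C)/0.03210 = 489 W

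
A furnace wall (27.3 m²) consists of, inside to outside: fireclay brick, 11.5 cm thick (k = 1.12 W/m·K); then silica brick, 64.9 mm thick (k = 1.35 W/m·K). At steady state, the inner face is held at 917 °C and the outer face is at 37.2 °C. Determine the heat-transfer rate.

Q = 159 kW

Series thermal resistances, inner to outer:
  R_fireclay brick = L/(kA) = 0.115/(1.12·27.3) = 0.003761 K/W
  R_silica brick = L/(kA) = 0.0649/(1.35·27.3) = 0.001761 K/W
ΣR = 0.003761 + 0.001761 = 0.005522 K/W
Q = ΔT/ΣR = (917 °C − 37.2 °C)/0.005522 = 1.59×10^5 W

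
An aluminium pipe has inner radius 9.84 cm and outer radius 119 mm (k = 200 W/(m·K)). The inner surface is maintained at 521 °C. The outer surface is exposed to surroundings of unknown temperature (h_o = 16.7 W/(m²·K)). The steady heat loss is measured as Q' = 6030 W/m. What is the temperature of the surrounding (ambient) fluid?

T_out = 37.2 °C

Sum the resistances:
  R'_aluminium = ln(0.119/0.0984)/(2πk) = 0.1901/(2π·200) = 1.513×10^-4 m·K/W
  R'_conv,out = 1/(2πr h) = 1/(2π·0.119·16.7) = 0.08009 m·K/W
ΣR = 0.08024 m·K/W
ΔT = Q'·ΣR = 6030 × 0.08024 = 483.8 K
Heat flows outward, so T_out = T_in − ΔT = 521 − 483.8 = 37.2 °C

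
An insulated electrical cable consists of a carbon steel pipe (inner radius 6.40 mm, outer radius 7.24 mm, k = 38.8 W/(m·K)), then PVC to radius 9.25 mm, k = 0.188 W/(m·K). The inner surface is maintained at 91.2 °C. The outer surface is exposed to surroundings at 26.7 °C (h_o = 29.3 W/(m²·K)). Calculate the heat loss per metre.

Q' = 81.1 W/m

Treat each layer as a resistance in series:
  R'_carbon steel = ln(0.00724/0.00640)/(2πk) = 0.1233/(2π·38.8) = 5.059×10^-4 m·K/W
  R'_PVC = ln(0.00925/0.00724)/(2πk) = 0.2450/(2π·0.188) = 0.2074 m·K/W
  R'_conv,out = 1/(2πr h) = 1/(2π·0.00925·29.3) = 0.5872 m·K/W
ΣR = 5.059×10^-4 + 0.2074 + 0.5872 = 0.7951 m·K/W
Q' = ΔT/ΣR = (91.2 °C − 26.7 °C)/0.7951 = 81.1 W/m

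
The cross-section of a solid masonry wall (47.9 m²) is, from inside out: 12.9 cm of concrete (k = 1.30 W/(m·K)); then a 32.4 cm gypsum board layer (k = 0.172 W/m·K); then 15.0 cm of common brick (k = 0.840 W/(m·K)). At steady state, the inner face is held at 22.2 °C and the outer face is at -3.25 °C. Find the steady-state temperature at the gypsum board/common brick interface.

Resistance network (inner→outer):
  R_concrete = L/(kA) = 0.129/(1.30·47.9) = 0.002072 K/W
  R_gypsum board = L/(kA) = 0.324/(0.172·47.9) = 0.03933 K/W
  R_common brick = L/(kA) = 0.150/(0.840·47.9) = 0.003728 K/W
ΣR = 0.002072 + 0.03933 + 0.003728 = 0.04513 K/W
Q = ΔT/ΣR = (22.2 °C − -3.25 °C)/0.04513 = 563.9 W
From the inner boundary to the gypsum board/common brick interface, ΣR_partial = 0.04140 K/W.
T_interface = T_in − Q·ΣR_partial = 22.2 °C − (563.9)(0.04140) = -1.15 °C

T = -1.15 °C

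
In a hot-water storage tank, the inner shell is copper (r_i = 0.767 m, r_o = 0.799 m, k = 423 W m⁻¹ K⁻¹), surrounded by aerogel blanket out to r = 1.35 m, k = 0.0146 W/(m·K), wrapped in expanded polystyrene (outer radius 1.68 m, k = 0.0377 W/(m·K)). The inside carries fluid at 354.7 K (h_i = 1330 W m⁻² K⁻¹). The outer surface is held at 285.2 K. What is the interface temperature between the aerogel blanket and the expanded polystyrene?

T = 292.1 K

Resistance network (inner→outer):
  R_conv,in = 1/(4πr²h) = 1/(4π·0.767²·1330) = 1.017×10^-4 K/W
  R_copper = (1/0.767 − 1/0.799)/(4πk) = 0.05222/(4π·423) = 9.823×10^-6 K/W
  R_aerogel blanket = (1/0.799 − 1/1.35)/(4πk) = 0.5108/(4π·0.0146) = 2.784 K/W
  R_expanded polystyrene = (1/1.35 − 1/1.68)/(4πk) = 0.1455/(4π·0.0377) = 0.3071 K/W
ΣR = 1.017×10^-4 + 9.823×10^-6 + 2.784 + 0.3071 = 3.091 K/W
Q = ΔT/ΣR = (354.7 K − 285.2 K)/3.091 = 22.48 W
From the inner boundary to the aerogel blanket/expanded polystyrene interface, ΣR_partial = 2.784 K/W.
T_interface = T_in − Q·ΣR_partial = 354.7 K − (22.48)(2.784) = 292.1 K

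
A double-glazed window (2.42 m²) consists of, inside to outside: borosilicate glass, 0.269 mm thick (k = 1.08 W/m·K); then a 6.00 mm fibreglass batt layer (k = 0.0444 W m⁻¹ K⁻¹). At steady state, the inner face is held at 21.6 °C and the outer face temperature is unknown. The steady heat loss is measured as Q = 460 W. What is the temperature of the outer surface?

T_out = -4.13 °C

Sum the resistances:
  R_borosilicate glass = L/(kA) = 2.69×10^-4/(1.08·2.42) = 1.029×10^-4 K/W
  R_fibreglass batt = L/(kA) = 0.00600/(0.0444·2.42) = 0.05584 K/W
ΣR = 0.05594 K/W
ΔT = Q·ΣR = 460 × 0.05594 = 25.73 K
Heat flows outward, so T_out = T_in − ΔT = 21.6 − 25.73 = -4.13 °C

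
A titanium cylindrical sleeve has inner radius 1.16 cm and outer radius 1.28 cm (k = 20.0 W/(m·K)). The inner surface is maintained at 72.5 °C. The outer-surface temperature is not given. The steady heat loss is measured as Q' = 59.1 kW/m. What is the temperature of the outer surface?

Series resistances:
  R'_titanium = ln(0.0128/0.0116)/(2πk) = 0.09844/(2π·20.0) = 7.834×10^-4 m·K/W
ΣR = 7.834×10^-4 m·K/W
ΔT = Q'·ΣR = 59100 × 7.834×10^-4 = 46.30 K
Heat flows outward, so T_out = T_in − ΔT = 72.5 − 46.30 = 26.2 °C

T_out = 26.2 °C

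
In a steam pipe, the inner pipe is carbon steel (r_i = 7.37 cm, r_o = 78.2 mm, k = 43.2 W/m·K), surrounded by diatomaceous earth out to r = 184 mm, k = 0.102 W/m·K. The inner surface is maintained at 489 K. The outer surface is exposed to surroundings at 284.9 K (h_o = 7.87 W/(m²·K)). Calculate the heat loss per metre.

Q' = 141 W/m

Series thermal resistances, inner to outer:
  R'_carbon steel = ln(0.0782/0.0737)/(2πk) = 0.05927/(2π·43.2) = 2.183×10^-4 m·K/W
  R'_diatomaceous earth = ln(0.184/0.0782)/(2πk) = 0.8557/(2π·0.102) = 1.335 m·K/W
  R'_conv,out = 1/(2πr h) = 1/(2π·0.184·7.87) = 0.1099 m·K/W
ΣR = 2.183×10^-4 + 1.335 + 0.1099 = 1.445 m·K/W
Q' = ΔT/ΣR = (489 K − 284.9 K)/1.445 = 141 W/m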